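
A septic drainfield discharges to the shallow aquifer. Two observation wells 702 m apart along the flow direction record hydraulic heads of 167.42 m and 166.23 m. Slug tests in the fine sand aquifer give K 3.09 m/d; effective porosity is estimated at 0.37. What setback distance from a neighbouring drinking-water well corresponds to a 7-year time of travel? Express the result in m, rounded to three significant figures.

Hydraulic gradient i = (167.42 − 166.23) / 702 = 1.19 / 702 = 0.001695
Specific discharge q = 3.09 × 0.001695 = 0.005238 m/d
Seepage velocity v = q / n = 0.005238 / 0.37 = 0.01416 m/d
T = 7 yr × 365 = 2555 d
L = v × T = 0.01416 × 2555 = 36.17 m

36.2 m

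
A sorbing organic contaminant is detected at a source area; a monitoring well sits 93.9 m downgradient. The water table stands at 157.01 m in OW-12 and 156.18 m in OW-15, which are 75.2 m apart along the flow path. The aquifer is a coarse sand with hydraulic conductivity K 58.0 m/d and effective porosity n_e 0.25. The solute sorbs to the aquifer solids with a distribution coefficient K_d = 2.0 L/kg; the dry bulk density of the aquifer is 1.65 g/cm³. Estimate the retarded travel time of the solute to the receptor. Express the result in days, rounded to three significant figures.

Hydraulic gradient i = (157.01 − 156.18) / 75.2 = 0.83 / 75.2 = 0.01104
Darcy flux q = K·i = 58.0 × 0.01104 = 0.6402 m/d
v = Ki/n = 58.0·0.01104/0.25 = 2.561 m/d
Retardation R = 1 + ρ_b·K_d/n = 1 + 1.65×2.0/0.25 = 14.20
Contaminant velocity v_c = v/R = 2.561/14.20 = 0.1803 m/d
t = L/v_c = 93.9/0.1803 = 520.7 d

521 days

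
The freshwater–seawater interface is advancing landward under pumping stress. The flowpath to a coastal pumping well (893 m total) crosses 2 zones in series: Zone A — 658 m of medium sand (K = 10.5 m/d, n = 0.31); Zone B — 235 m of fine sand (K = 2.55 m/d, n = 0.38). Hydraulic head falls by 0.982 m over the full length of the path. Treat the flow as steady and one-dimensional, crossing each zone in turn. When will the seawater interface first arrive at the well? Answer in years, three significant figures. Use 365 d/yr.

127 years

Steady 1-D flow in series ⇒ the Darcy flux q is identical in every zone and the zone head losses add (resistances L/K in series).
Σ(L/K) = 658/10.5 + 235/2.55 = 62.67 + 92.16 = 154.8 d
q = ΔH / Σ(L/K) = 0.982 / 154.8 = 0.006343 m/d (same in every zone)
Zone A: v = q/n = 0.006343/0.31 = 0.02046 m/d → t_A = 658/0.02046 = 32160 d
Zone B: v = q/n = 0.006343/0.38 = 0.01669 m/d → t_B = 235/0.01669 = 14080 d
Total t = 32160 + 14080 = 46240 d
   = 46240 / 365 = 127 yr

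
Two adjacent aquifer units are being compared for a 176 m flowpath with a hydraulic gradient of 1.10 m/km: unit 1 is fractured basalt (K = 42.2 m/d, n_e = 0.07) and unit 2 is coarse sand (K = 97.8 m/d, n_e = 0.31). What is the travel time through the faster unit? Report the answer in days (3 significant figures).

Unit 1 (fractured basalt): v = 42.2×0.0011/0.07 = 0.6631 m/d, t = 176/0.6631 = 265.4 d
Unit 2 (coarse sand): v = 97.8×0.0011/0.31 = 0.3470 m/d, t = 176/0.3470 = 507.2 d
Faster unit: t = 265 d

265 days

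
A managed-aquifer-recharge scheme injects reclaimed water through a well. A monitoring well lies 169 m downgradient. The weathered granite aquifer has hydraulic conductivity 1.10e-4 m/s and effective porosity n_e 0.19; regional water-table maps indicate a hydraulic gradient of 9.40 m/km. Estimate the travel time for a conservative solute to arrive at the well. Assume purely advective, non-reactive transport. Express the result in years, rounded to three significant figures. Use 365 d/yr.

0.985 years

K = 1.10e-4 m/s × 86400 s/d = 9.504 m/d
Specific discharge q = 9.504 × 0.0094 = 0.08934 m/d
v_s = q/n_e = 0.08934/0.19 = 0.4702 m/d
t = L / v = 169 / 0.4702 = 359.4 d
   = 359.4 / 365 = 0.985 yr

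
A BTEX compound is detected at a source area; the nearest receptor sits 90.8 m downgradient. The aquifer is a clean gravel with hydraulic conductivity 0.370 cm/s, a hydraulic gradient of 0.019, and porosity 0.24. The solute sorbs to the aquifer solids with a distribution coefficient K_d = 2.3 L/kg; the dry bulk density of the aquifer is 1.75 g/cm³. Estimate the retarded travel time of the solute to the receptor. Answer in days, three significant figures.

63.8 days

K = 0.370 cm/s × 864 = 319.7 m/d
Darcy flux q = K·i = 319.7 × 0.019 = 6.074 m/d
Seepage velocity v = q / n = 6.074 / 0.24 = 25.31 m/d
Retardation R = 1 + ρ_b·K_d/n = 1 + 1.75×2.3/0.24 = 17.77
Contaminant velocity v_c = v/R = 25.31/17.77 = 1.424 m/d
t = L/v_c = 90.8/1.424 = 63.76 d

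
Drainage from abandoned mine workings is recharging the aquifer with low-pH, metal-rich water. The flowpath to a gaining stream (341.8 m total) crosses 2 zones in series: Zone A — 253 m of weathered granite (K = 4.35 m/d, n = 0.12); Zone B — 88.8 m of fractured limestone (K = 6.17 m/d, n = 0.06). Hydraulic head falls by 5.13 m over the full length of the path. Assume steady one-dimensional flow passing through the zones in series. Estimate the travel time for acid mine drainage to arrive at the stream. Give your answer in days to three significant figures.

Continuity: the same q passes through each zone, so ΔH = q·Σ(L_j/K_j) — the zones act as resistances in series.
Σ(L/K) = 253/4.35 + 88.8/6.17 = 58.16 + 14.39 = 72.55 d
q = ΔH / Σ(L/K) = 5.13 / 72.55 = 0.07071 m/d (same in every zone)
Zone A: v = q/n = 0.07071/0.12 = 0.5892 m/d → t_A = 253/0.5892 = 429.4 d
Zone B: v = q/n = 0.07071/0.06 = 1.178 m/d → t_B = 88.8/1.178 = 75.35 d
Total t = 429.4 + 75.35 = 504.7 d

505 days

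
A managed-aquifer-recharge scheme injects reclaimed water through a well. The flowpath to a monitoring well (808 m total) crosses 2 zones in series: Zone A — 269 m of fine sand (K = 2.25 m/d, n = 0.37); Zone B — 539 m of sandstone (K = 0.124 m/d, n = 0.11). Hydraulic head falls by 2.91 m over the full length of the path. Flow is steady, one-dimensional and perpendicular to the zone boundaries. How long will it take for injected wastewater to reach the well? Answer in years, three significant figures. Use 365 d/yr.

668 years

Continuity: the same q passes through each zone, so ΔH = q·Σ(L_j/K_j) — the zones act as resistances in series.
Σ(L/K) = 269/2.25 + 539/0.124 = 119.6 + 4347 = 4466 d
q = ΔH / Σ(L/K) = 2.91 / 4466 = 6.515e-4 m/d (same in every zone)
Zone A: v = q/n = 6.515e-4/0.37 = 0.001761 m/d → t_A = 269/0.001761 = 152800 d
Zone B: v = q/n = 6.515e-4/0.11 = 0.005923 m/d → t_B = 539/0.005923 = 91000 d
Total t = 152800 + 91000 = 243800 d
   = 243800 / 365 = 668 yr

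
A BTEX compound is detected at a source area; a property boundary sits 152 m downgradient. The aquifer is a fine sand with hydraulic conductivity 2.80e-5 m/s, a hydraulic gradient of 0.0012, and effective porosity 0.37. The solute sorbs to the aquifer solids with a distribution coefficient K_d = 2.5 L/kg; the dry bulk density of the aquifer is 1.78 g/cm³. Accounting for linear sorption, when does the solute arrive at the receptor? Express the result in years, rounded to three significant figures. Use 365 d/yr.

691 years

K = 2.80e-5 m/s × 86400 s/d = 2.419 m/d
Darcy flux q = K·i = 2.419 × 0.0012 = 0.002903 m/d
Seepage velocity v = q / n = 0.002903 / 0.37 = 0.007846 m/d
Retardation R = 1 + ρ_b·K_d/n = 1 + 1.78×2.5/0.37 = 13.03
Contaminant velocity v_c = v/R = 0.007846/13.03 = 6.023e-4 m/d
t = L/v_c = 152/6.023e-4 = 252400 d
   = 252400/365 = 691 yr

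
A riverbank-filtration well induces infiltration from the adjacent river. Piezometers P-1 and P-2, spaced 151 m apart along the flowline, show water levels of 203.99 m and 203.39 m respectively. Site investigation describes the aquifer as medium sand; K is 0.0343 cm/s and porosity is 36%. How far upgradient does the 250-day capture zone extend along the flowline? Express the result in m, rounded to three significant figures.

Hydraulic gradient i = (203.99 − 203.39) / 151 = 0.60 / 151 = 0.003974
K = 0.0343 cm/s × 864 = 29.64 m/d
Darcy flux q = K·i = 29.64 × 0.003974 = 0.1178 m/d
v_s = q/n_e = 0.1178/0.36 = 0.3271 m/d
L = v × T = 0.3271 × 250 = 81.77 m

81.8 m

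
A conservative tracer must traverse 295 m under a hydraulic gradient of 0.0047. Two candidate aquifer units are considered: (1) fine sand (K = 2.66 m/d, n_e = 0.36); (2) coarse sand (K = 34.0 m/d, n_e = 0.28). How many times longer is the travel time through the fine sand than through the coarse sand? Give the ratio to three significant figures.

Unit 1 (fine sand): v = 2.66×0.0047/0.36 = 0.03473 m/d, t = 295/0.03473 = 8495 d
Unit 2 (coarse sand): v = 34.0×0.0047/0.28 = 0.5707 m/d, t = 295/0.5707 = 516.9 d
t(fine sand) / t(coarse sand) = 8495/516.9 = 16.4

16.4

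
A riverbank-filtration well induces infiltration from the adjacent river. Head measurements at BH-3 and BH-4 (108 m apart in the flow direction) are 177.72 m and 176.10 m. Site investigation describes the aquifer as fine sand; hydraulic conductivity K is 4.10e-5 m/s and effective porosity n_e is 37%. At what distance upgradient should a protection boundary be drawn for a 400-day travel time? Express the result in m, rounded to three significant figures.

Hydraulic gradient i = (177.72 − 176.10) / 108 = 1.62 / 108 = 0.01500
K = 4.10e-5 m/s × 86400 s/d = 3.542 m/d
Specific discharge q = 3.542 × 0.01500 = 0.05314 m/d
Seepage velocity v = q / n = 0.05314 / 0.37 = 0.1436 m/d
L = v × T = 0.1436 × 400 = 57.44 m

57.4 m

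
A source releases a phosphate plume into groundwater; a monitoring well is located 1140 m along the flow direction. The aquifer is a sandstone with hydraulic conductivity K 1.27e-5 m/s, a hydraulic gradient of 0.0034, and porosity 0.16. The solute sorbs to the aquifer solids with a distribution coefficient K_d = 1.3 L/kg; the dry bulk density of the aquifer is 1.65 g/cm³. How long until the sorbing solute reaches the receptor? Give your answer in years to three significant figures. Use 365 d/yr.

K = 1.27e-5 m/s × 86400 s/d = 1.097 m/d
Specific discharge q = 1.097 × 0.0034 = 0.003731 m/d
Average linear velocity = 0.003731 / 0.16 = 0.02332 m/d
Retardation R = 1 + ρ_b·K_d/n = 1 + 1.65×1.3/0.16 = 14.41
Contaminant velocity v_c = v/R = 0.02332/14.41 = 0.001619 m/d
t = L/v_c = 1140/0.001619 = 704300 d
   = 704300/365 = 1930 yr

1930 years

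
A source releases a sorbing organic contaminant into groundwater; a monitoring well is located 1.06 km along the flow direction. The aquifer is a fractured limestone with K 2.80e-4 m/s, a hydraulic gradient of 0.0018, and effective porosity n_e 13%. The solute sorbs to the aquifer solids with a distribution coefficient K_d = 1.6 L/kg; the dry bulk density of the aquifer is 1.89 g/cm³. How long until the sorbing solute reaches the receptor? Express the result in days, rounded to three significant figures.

76800 days

K = 2.80e-4 m/s × 86400 s/d = 24.19 m/d
Darcy flux q = K·i = 24.19 × 0.0018 = 0.04355 m/d
Average linear velocity = 0.04355 / 0.13 = 0.3350 m/d
Retardation R = 1 + ρ_b·K_d/n = 1 + 1.89×1.6/0.13 = 24.26
Contaminant velocity v_c = v/R = 0.3350/24.26 = 0.01381 m/d
L = 1.06 km = 1060 m
t = L/v_c = 1060/0.01381 = 76780 d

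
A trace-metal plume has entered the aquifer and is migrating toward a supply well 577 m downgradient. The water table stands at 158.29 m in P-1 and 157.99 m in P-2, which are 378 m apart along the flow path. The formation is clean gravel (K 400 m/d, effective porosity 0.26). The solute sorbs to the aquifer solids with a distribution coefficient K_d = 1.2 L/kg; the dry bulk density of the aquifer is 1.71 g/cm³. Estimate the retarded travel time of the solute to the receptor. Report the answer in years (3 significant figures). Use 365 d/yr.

11.5 years

Hydraulic gradient i = (158.29 − 157.99) / 378 = 0.30 / 378 = 7.937e-4
Specific discharge q = 400 × 7.937e-4 = 0.3175 m/d
v = Ki/n = 400·7.937e-4/0.26 = 1.221 m/d
Retardation R = 1 + ρ_b·K_d/n = 1 + 1.71×1.2/0.26 = 8.892
Contaminant velocity v_c = v/R = 1.221/8.892 = 0.1373 m/d
t = L/v_c = 577/0.1373 = 4202 d
   = 4202/365 = 11.5 yr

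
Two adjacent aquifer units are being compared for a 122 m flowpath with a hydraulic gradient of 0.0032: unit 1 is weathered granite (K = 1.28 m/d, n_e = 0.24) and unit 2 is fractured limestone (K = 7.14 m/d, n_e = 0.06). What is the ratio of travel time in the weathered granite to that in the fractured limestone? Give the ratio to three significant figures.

22.3

Unit 1 (weathered granite): v = 1.28×0.0032/0.24 = 0.01707 m/d, t = 122/0.01707 = 7148 d
Unit 2 (fractured limestone): v = 7.14×0.0032/0.06 = 0.3808 m/d, t = 122/0.3808 = 320.4 d
t(weathered granite) / t(fractured limestone) = 7148/320.4 = 22.3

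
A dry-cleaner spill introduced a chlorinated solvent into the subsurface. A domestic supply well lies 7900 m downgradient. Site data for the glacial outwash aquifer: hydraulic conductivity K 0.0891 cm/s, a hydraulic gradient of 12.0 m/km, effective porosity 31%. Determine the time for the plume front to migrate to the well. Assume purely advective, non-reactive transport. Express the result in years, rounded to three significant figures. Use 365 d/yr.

K = 0.0891 cm/s × 864 = 76.98 m/d
Specific discharge q = 76.98 × 0.012 = 0.9238 m/d
v_s = q/n_e = 0.9238/0.31 = 2.980 m/d
t = L / v = 7900 / 2.980 = 2651 d
   = 2651 / 365 = 7.26 yr

7.26 years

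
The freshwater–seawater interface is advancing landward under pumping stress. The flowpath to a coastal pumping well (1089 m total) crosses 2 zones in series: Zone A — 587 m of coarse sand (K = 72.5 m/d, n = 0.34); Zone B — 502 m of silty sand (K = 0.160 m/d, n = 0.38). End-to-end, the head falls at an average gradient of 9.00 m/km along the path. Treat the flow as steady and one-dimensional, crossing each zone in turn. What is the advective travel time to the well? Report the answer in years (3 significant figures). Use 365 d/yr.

For zones in series the flux q is common to all zones; the equivalent conductivity is the harmonic (thickness-weighted) mean, K_eq = L_total / Σ(L_j/K_j).
Σ(L/K) = 587/72.5 + 502/0.160 = 8.097 + 3138 = 3146 d
K_eq = L_total / Σ(L/K) = 1089 / 3146 = 0.3462 m/d
q = K_eq · i = 0.3462 × 0.0090 = 0.003116 m/d (same in every zone)
Zone A: v = q/n = 0.003116/0.34 = 0.009164 m/d → t_A = 587/0.009164 = 64050 d
Zone B: v = q/n = 0.003116/0.38 = 0.008199 m/d → t_B = 502/0.008199 = 61220 d
Total t = 64050 + 61220 = 125300 d
   = 125300 / 365 = 343 yr

343 years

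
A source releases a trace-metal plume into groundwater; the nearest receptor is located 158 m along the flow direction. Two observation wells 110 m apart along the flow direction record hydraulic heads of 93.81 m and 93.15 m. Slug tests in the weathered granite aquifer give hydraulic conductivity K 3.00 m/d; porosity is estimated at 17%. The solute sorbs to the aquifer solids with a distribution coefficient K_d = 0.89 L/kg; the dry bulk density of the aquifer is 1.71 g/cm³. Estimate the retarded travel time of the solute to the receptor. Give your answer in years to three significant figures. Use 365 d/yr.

Hydraulic gradient i = (93.81 − 93.15) / 110 = 0.66 / 110 = 0.006000
Darcy flux q = K·i = 3.00 × 0.006000 = 0.01800 m/d
v = Ki/n = 3.00·0.006000/0.17 = 0.1059 m/d
Retardation R = 1 + ρ_b·K_d/n = 1 + 1.71×0.89/0.17 = 9.952
Contaminant velocity v_c = v/R = 0.1059/9.952 = 0.01064 m/d
t = L/v_c = 158/0.01064 = 14850 d
   = 14850/365 = 40.7 yr

40.7 years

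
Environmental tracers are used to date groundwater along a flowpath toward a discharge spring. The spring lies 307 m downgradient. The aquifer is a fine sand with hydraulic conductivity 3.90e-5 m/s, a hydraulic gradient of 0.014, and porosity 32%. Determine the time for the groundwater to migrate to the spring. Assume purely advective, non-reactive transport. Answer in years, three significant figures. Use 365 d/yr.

K = 3.90e-5 m/s × 86400 s/d = 3.370 m/d
Specific discharge q = 3.370 × 0.014 = 0.04717 m/d
v_s = q/n_e = 0.04717/0.32 = 0.1474 m/d
t = L / v = 307 / 0.1474 = 2082 d
   = 2082 / 365 = 5.71 yr

5.71 years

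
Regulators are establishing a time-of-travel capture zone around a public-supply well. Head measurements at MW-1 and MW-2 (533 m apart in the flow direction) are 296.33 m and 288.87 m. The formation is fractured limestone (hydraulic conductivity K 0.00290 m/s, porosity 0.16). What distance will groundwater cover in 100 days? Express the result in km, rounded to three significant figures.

Hydraulic gradient i = (296.33 − 288.87) / 533 = 7.46 / 533 = 0.01400
K = 0.00290 m/s × 86400 s/d = 250.6 m/d
Darcy flux q = K·i = 250.6 × 0.01400 = 3.507 m/d
v_s = q/n_e = 3.507/0.16 = 21.92 m/d
L = v × T = 21.92 × 100 = 2192 m
   = 2.19 km

2.19 km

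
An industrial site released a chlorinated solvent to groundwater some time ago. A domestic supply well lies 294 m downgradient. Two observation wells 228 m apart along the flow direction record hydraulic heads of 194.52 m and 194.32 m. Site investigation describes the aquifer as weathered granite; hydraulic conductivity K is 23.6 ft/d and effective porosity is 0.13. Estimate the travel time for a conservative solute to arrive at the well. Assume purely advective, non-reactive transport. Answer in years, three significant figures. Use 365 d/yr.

Hydraulic gradient i = (194.52 − 194.32) / 228 = 0.20 / 228 = 8.772e-4
K = 23.6 ft/d × 0.3048 = 7.193 m/d
Darcy flux q = K·i = 7.193 × 8.772e-4 = 0.006310 m/d
Average linear velocity = 0.006310 / 0.13 = 0.04854 m/d
t = L / v = 294 / 0.04854 = 6057 d
   = 6057 / 365 = 16.6 yr

16.6 years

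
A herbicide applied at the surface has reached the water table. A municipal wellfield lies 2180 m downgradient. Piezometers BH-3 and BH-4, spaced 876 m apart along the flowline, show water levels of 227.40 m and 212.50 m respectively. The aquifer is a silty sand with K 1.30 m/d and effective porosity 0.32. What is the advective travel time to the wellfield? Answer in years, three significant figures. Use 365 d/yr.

Hydraulic gradient i = (227.40 − 212.50) / 876 = 14.90 / 876 = 0.01701
Darcy flux q = K·i = 1.30 × 0.01701 = 0.02211 m/d
Seepage velocity v = q / n = 0.02211 / 0.32 = 0.06910 m/d
t = L / v = 2180 / 0.06910 = 31550 d
   = 31550 / 365 = 86.4 yr

86.4 years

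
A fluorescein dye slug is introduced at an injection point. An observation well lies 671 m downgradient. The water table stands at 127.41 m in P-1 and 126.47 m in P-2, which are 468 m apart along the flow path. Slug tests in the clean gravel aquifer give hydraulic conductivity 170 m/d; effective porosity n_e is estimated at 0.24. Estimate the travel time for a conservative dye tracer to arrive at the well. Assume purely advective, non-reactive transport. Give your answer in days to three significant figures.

Hydraulic gradient i = (127.41 − 126.47) / 468 = 0.94 / 468 = 0.002009
q = Ki = 170 × 0.002009 = 0.3415 m/d
v_s = q/n_e = 0.3415/0.24 = 1.423 m/d
t = L / v = 671 / 1.423 = 471.6 d

472 days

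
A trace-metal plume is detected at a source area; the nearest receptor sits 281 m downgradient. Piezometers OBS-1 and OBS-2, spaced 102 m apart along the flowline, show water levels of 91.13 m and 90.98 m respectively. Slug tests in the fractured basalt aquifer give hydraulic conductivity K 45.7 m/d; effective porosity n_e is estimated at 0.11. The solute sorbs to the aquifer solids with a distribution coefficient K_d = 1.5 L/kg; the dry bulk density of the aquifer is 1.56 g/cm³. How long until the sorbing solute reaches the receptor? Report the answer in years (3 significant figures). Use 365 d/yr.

28.1 years

Hydraulic gradient i = (91.13 − 90.98) / 102 = 0.15 / 102 = 0.001471
Darcy flux q = K·i = 45.7 × 0.001471 = 0.06721 m/d
Average linear velocity = 0.06721 / 0.11 = 0.6110 m/d
Retardation R = 1 + ρ_b·K_d/n = 1 + 1.56×1.5/0.11 = 22.27
Contaminant velocity v_c = v/R = 0.6110/22.27 = 0.02743 m/d
t = L/v_c = 281/0.02743 = 10240 d
   = 10240/365 = 28.1 yr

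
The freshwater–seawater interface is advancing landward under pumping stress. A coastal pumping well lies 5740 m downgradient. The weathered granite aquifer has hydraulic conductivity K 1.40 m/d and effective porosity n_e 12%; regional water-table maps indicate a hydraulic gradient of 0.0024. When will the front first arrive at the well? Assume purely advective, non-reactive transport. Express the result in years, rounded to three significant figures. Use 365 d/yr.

q = Ki = 1.40 × 0.0024 = 0.003360 m/d
Average linear velocity = 0.003360 / 0.12 = 0.02800 m/d
t = L / v = 5740 / 0.02800 = 205000 d
   = 205000 / 365 = 562 yr

562 years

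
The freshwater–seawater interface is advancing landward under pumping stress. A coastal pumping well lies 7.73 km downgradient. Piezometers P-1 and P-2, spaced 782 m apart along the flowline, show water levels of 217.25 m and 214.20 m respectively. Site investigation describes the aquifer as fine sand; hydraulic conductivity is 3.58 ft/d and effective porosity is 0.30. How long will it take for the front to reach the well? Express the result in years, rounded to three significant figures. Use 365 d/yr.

Hydraulic gradient i = (217.25 − 214.20) / 782 = 3.05 / 782 = 0.003900
K = 3.58 ft/d × 0.3048 = 1.091 m/d
Specific discharge q = 1.091 × 0.003900 = 0.004256 m/d
v_s = q/n_e = 0.004256/0.30 = 0.01419 m/d
L = 7.73 km = 7730 m
t = L / v = 7730 / 0.01419 = 544900 d
   = 544900 / 365 = 1490 yr

1490 years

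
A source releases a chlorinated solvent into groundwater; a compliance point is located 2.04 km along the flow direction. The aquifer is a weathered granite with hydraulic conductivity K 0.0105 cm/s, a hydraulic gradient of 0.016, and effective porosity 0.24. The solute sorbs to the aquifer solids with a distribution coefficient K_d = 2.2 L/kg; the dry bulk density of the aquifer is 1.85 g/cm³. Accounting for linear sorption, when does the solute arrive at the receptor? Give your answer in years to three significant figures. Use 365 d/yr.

K = 0.0105 cm/s × 864 = 9.072 m/d
Specific discharge q = 9.072 × 0.016 = 0.1452 m/d
v_s = q/n_e = 0.1452/0.24 = 0.6048 m/d
Retardation R = 1 + ρ_b·K_d/n = 1 + 1.85×2.2/0.24 = 17.96
Contaminant velocity v_c = v/R = 0.6048/17.96 = 0.03368 m/d
L = 2.04 km = 2040 m
t = L/v_c = 2040/0.03368 = 60570 d
   = 60570/365 = 166 yr

166 years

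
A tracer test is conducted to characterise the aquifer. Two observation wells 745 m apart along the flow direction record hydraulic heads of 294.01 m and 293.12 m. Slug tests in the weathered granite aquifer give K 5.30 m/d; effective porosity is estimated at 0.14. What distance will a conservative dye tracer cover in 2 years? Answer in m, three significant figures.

Hydraulic gradient i = (294.01 − 293.12) / 745 = 0.89 / 745 = 0.001195
Darcy flux q = K·i = 5.30 × 0.001195 = 0.006332 m/d
Seepage velocity v = q / n = 0.006332 / 0.14 = 0.04523 m/d
T = 2 yr × 365 = 730 d
L = v × T = 0.04523 × 730 = 33.01 m

33.0 m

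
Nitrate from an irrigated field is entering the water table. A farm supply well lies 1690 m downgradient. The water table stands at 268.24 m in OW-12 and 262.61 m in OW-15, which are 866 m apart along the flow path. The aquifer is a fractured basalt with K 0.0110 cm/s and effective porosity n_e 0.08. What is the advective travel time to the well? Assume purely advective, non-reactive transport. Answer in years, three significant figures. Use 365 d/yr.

Hydraulic gradient i = (268.24 − 262.61) / 866 = 5.63 / 866 = 0.006501
K = 0.0110 cm/s × 864 = 9.504 m/d
Darcy flux q = K·i = 9.504 × 0.006501 = 0.06179 m/d
v = Ki/n = 9.504·0.006501/0.08 = 0.7723 m/d
t = L / v = 1690 / 0.7723 = 2188 d
   = 2188 / 365 = 5.99 yr

5.99 years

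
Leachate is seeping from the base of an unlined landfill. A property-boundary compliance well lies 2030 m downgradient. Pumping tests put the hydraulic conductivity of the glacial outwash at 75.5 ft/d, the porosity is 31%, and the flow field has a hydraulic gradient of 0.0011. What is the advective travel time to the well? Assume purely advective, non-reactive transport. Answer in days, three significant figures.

24900 days

K = 75.5 ft/d × 0.3048 = 23.01 m/d
Darcy flux q = K·i = 23.01 × 0.0011 = 0.02531 m/d
Average linear velocity = 0.02531 / 0.31 = 0.08166 m/d
t = L / v = 2030 / 0.08166 = 24860 d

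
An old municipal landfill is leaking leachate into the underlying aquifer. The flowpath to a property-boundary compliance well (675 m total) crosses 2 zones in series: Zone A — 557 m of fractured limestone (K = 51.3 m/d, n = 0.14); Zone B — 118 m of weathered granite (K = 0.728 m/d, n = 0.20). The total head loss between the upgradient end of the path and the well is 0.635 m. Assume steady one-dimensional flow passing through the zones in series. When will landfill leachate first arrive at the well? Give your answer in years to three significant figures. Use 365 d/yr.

75.8 years

Steady 1-D flow in series ⇒ the Darcy flux q is identical in every zone and the zone head losses add (resistances L/K in series).
Σ(L/K) = 557/51.3 + 118/0.728 = 10.86 + 162.1 = 172.9 d
q = ΔH / Σ(L/K) = 0.635 / 172.9 = 0.003672 m/d (same in every zone)
Zone A: v = q/n = 0.003672/0.14 = 0.02623 m/d → t_A = 557/0.02623 = 21240 d
Zone B: v = q/n = 0.003672/0.20 = 0.01836 m/d → t_B = 118/0.01836 = 6428 d
Total t = 21240 + 6428 = 27670 d
   = 27670 / 365 = 75.8 yr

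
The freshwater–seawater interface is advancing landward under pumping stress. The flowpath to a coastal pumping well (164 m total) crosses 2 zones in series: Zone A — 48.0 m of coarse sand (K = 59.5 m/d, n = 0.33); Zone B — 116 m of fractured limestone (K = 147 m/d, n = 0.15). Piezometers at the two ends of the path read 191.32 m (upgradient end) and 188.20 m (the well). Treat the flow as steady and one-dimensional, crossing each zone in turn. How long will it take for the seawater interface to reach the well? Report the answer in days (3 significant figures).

17.0 days

Total head drop ΔH = 191.32 − 188.20 = 3.12 m
Continuity: the same q passes through each zone, so ΔH = q·Σ(L_j/K_j) — the zones act as resistances in series.
Σ(L/K) = 48.0/59.5 + 116/147 = 0.8067 + 0.7891 = 1.596 d
q = ΔH / Σ(L/K) = 3.12 / 1.596 = 1.955 m/d (same in every zone)
Zone A: v = q/n = 1.955/0.33 = 5.925 m/d → t_A = 48.0/5.925 = 8.102 d
Zone B: v = q/n = 1.955/0.15 = 13.03 m/d → t_B = 116/13.03 = 8.900 d
Total t = 8.102 + 8.900 = 17.00 d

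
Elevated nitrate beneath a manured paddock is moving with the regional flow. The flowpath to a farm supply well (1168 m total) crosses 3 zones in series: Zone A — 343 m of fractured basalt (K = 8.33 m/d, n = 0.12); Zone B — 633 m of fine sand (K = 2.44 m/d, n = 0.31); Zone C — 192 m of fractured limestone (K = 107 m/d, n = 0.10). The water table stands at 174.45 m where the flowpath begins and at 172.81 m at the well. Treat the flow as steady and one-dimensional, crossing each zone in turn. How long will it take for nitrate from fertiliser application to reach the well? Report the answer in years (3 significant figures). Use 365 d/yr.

130 years

Total head drop ΔH = 174.45 − 172.81 = 1.64 m
Continuity: the same q passes through each zone, so ΔH = q·Σ(L_j/K_j) — the zones act as resistances in series.
Σ(L/K) = 343/8.33 + 633/2.44 + 192/107 = 41.18 + 259.4 + 1.794 = 302.4 d
q = ΔH / Σ(L/K) = 1.64 / 302.4 = 0.005423 m/d (same in every zone)
Zone A: v = q/n = 0.005423/0.12 = 0.04519 m/d → t_A = 343/0.04519 = 7589 d
Zone B: v = q/n = 0.005423/0.31 = 0.01749 m/d → t_B = 633/0.01749 = 36180 d
Zone C: v = q/n = 0.005423/0.10 = 0.05423 m/d → t_C = 192/0.05423 = 3540 d
Total t = 7589 + 36180 + 3540 = 47310 d
   = 47310 / 365 = 130 yr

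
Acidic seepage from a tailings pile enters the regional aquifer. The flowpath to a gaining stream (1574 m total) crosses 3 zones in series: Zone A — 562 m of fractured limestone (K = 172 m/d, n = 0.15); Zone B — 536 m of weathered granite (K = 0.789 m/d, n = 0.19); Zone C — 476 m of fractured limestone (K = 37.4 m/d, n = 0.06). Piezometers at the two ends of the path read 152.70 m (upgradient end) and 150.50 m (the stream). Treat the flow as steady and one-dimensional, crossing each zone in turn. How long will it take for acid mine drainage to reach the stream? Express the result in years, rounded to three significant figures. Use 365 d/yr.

Total head drop ΔH = 152.70 − 150.50 = 2.20 m
Continuity: the same q passes through each zone, so ΔH = q·Σ(L_j/K_j) — the zones act as resistances in series.
Σ(L/K) = 562/172 + 536/0.789 + 476/37.4 = 3.267 + 679.3 + 12.73 = 695.3 d
q = ΔH / Σ(L/K) = 2.20 / 695.3 = 0.003164 m/d (same in every zone)
Zone A: v = q/n = 0.003164/0.15 = 0.02109 m/d → t_A = 562/0.02109 = 26640 d
Zone B: v = q/n = 0.003164/0.19 = 0.01665 m/d → t_B = 536/0.01665 = 32190 d
Zone C: v = q/n = 0.003164/0.06 = 0.05273 m/d → t_C = 476/0.05273 = 9027 d
Total t = 26640 + 32190 + 9027 = 67860 d
   = 67860 / 365 = 186 yr

186 years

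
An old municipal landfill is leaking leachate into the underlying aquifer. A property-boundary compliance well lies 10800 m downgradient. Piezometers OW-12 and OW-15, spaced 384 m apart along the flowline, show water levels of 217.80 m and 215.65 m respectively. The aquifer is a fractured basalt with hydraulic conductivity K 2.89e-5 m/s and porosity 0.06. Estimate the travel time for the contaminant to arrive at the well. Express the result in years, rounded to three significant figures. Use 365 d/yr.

127 years

Hydraulic gradient i = (217.80 − 215.65) / 384 = 2.15 / 384 = 0.005599
K = 2.89e-5 m/s × 86400 s/d = 2.497 m/d
Specific discharge q = 2.497 × 0.005599 = 0.01398 m/d
v_s = q/n_e = 0.01398/0.06 = 0.2330 m/d
t = L / v = 10800 / 0.2330 = 46350 d
   = 46350 / 365 = 127 yr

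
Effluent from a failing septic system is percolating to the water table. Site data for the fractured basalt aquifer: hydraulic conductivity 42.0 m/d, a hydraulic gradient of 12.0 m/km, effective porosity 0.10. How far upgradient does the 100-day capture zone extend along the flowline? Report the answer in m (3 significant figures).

504 m

Specific discharge q = 42.0 × 0.012 = 0.5040 m/d
v = Ki/n = 42.0·0.012/0.10 = 5.040 m/d
L = v × T = 5.040 × 100 = 504.0 m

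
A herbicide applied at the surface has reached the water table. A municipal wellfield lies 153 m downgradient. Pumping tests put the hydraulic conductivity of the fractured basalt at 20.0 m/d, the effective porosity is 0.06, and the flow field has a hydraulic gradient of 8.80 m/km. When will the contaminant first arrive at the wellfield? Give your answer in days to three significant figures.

q = Ki = 20.0 × 0.0088 = 0.1760 m/d
Seepage velocity v = q / n = 0.1760 / 0.06 = 2.933 m/d
t = L / v = 153 / 2.933 = 52.16 d

52.2 days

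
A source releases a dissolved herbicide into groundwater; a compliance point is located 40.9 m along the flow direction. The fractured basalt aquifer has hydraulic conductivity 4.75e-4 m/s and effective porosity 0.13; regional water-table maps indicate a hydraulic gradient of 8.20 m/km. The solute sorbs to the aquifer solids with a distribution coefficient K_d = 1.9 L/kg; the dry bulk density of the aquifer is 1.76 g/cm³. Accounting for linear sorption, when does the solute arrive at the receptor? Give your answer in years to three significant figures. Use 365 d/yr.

K = 4.75e-4 m/s × 86400 s/d = 41.04 m/d
q = Ki = 41.04 × 0.0082 = 0.3365 m/d
v_s = q/n_e = 0.3365/0.13 = 2.589 m/d
Retardation R = 1 + ρ_b·K_d/n = 1 + 1.76×1.9/0.13 = 26.72
Contaminant velocity v_c = v/R = 2.589/26.72 = 0.09687 m/d
t = L/v_c = 40.9/0.09687 = 422.2 d
   = 422.2/365 = 1.16 yr

1.16 years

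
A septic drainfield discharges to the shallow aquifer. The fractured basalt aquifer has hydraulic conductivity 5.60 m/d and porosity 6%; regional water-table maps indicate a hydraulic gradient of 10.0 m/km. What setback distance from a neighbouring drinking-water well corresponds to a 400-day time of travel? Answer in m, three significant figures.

373 m

Specific discharge q = 5.60 × 0.010 = 0.05600 m/d
v_s = q/n_e = 0.05600/0.06 = 0.9333 m/d
L = v × T = 0.9333 × 400 = 373.3 m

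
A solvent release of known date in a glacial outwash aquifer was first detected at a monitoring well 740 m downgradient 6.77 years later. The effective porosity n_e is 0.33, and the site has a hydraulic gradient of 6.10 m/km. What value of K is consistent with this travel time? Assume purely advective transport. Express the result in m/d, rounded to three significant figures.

t = 6.77 years = 2471 d
v = L / t = 740 / 2471 = 0.2995 m/d
K = v · n / i = 0.2995 × 0.33 / 0.0061 = 16.2 m/d

16.2 m/d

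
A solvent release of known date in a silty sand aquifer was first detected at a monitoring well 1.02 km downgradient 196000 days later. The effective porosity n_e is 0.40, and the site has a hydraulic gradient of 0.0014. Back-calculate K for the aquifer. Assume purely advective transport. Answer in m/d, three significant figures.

1.49 m/d

L = 1.02 km = 1020 m
v = L / t = 1020 / 196000 = 0.005204 m/d
K = v · n / i = 0.005204 × 0.40 / 0.0014 = 1.49 m/d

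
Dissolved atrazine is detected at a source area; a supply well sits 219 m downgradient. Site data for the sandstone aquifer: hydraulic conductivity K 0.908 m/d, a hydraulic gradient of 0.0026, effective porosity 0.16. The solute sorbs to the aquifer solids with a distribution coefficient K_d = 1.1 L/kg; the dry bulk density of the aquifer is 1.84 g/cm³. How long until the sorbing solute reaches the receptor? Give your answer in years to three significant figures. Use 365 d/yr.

Specific discharge q = 0.908 × 0.0026 = 0.002361 m/d
v_s = q/n_e = 0.002361/0.16 = 0.01476 m/d
Retardation R = 1 + ρ_b·K_d/n = 1 + 1.84×1.1/0.16 = 13.65
Contaminant velocity v_c = v/R = 0.01476/13.65 = 0.001081 m/d
t = L/v_c = 219/0.001081 = 202600 d
   = 202600/365 = 555 yr

555 years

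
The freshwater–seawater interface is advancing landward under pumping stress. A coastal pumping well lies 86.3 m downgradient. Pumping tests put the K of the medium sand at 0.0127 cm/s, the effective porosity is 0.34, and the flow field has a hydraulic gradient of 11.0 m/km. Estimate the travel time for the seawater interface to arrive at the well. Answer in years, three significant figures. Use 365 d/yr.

K = 0.0127 cm/s × 864 = 10.97 m/d
q = Ki = 10.97 × 0.011 = 0.1207 m/d
Average linear velocity = 0.1207 / 0.34 = 0.3550 m/d
t = L / v = 86.3 / 0.3550 = 243.1 d
   = 243.1 / 365 = 0.666 yr

0.666 years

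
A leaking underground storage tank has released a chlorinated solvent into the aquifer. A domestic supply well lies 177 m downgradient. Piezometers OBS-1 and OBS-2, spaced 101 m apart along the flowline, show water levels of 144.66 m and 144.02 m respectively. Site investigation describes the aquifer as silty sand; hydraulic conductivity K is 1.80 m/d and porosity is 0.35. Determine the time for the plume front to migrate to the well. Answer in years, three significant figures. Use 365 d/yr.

Hydraulic gradient i = (144.66 − 144.02) / 101 = 0.64 / 101 = 0.006337
q = Ki = 1.80 × 0.006337 = 0.01141 m/d
Seepage velocity v = q / n = 0.01141 / 0.35 = 0.03259 m/d
t = L / v = 177 / 0.03259 = 5431 d
   = 5431 / 365 = 14.9 yr

14.9 years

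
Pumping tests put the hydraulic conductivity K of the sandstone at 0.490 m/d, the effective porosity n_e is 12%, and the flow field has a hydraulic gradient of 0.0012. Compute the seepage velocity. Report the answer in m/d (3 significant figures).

0.00490 m/d

Darcy flux q = K·i = 0.490 × 0.0012 = 5.880e-4 m/d
v_s = q/n_e = 5.880e-4/0.12 = 0.004900 m/d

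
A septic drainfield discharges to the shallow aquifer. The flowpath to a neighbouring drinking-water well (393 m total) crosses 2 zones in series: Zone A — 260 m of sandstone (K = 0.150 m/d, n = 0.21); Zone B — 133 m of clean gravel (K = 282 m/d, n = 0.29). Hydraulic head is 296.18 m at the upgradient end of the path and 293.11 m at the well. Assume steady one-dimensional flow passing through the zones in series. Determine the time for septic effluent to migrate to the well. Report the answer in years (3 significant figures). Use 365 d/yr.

144 years

Total head drop ΔH = 296.18 − 293.11 = 3.07 m
Continuity: the same q passes through each zone, so ΔH = q·Σ(L_j/K_j) — the zones act as resistances in series.
Σ(L/K) = 260/0.150 + 133/282 = 1733 + 0.4716 = 1734 d
q = ΔH / Σ(L/K) = 3.07 / 1734 = 0.001771 m/d (same in every zone)
Zone A: v = q/n = 0.001771/0.21 = 0.008432 m/d → t_A = 260/0.008432 = 30840 d
Zone B: v = q/n = 0.001771/0.29 = 0.006106 m/d → t_B = 133/0.006106 = 21780 d
Total t = 30840 + 21780 = 52620 d
   = 52620 / 365 = 144 yr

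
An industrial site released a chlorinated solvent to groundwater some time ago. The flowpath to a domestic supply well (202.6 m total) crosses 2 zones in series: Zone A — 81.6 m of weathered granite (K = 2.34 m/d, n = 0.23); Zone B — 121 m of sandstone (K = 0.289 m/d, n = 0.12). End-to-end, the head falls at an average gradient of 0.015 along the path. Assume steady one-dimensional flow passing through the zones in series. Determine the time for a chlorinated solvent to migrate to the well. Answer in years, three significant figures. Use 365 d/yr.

13.6 years

Continuity: the same q passes through each zone, so ΔH = q·Σ(L_j/K_j) — the zones act as resistances in series.
Σ(L/K) = 81.6/2.34 + 121/0.289 = 34.87 + 418.7 = 453.6 d
K_eq = L_total / Σ(L/K) = 202.6 / 453.6 = 0.4467 m/d
q = K_eq · i = 0.4467 × 0.015 = 0.006700 m/d (same in every zone)
Zone A: v = q/n = 0.006700/0.23 = 0.02913 m/d → t_A = 81.6/0.02913 = 2801 d
Zone B: v = q/n = 0.006700/0.12 = 0.05584 m/d → t_B = 121/0.05584 = 2167 d
Total t = 2801 + 2167 = 4968 d
   = 4968 / 365 = 13.6 yr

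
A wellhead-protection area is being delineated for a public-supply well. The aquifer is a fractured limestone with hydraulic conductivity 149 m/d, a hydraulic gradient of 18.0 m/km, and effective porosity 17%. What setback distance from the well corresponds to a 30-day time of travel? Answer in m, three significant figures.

Specific discharge q = 149 × 0.018 = 2.682 m/d
Average linear velocity = 2.682 / 0.17 = 15.78 m/d
L = v × T = 15.78 × 30 = 473.3 m

473 m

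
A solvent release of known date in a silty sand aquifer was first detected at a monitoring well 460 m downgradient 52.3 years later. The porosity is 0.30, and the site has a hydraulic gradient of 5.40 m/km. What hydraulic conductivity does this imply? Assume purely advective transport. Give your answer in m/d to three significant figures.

t = 52.3 years = 19090 d
v = L / t = 460 / 19090 = 0.02410 m/d
K = v · n / i = 0.02410 × 0.30 / 0.0054 = 1.34 m/d

1.34 m/d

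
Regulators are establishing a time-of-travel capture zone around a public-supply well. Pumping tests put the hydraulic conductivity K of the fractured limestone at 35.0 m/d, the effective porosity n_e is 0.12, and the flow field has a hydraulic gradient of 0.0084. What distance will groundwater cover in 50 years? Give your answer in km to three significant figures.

44.7 km

Darcy flux q = K·i = 35.0 × 0.0084 = 0.2940 m/d
Average linear velocity = 0.2940 / 0.12 = 2.450 m/d
T = 50 yr × 365 = 18250 d
L = v × T = 2.450 × 18250 = 44710 m
   = 44.7 km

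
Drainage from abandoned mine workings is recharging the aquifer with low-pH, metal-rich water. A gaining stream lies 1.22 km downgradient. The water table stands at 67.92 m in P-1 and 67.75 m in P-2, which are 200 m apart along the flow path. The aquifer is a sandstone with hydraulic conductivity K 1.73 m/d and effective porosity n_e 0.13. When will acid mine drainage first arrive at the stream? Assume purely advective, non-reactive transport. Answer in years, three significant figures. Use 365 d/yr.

295 years

Hydraulic gradient i = (67.92 − 67.75) / 200 = 0.17 / 200 = 8.500e-4
q = Ki = 1.73 × 8.500e-4 = 0.001471 m/d
Seepage velocity v = q / n = 0.001471 / 0.13 = 0.01131 m/d
L = 1.22 km = 1220 m
t = L / v = 1220 / 0.01131 = 107900 d
   = 107900 / 365 = 295 yr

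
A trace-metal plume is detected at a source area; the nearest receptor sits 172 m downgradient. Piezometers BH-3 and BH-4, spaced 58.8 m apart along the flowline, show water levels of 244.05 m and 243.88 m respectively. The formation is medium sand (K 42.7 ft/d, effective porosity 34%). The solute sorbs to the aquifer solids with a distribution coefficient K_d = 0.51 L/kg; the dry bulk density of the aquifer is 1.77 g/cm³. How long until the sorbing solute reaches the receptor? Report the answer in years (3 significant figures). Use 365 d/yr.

Hydraulic gradient i = (244.05 − 243.88) / 58.8 = 0.17 / 58.8 = 0.002891
K = 42.7 ft/d × 0.3048 = 13.01 m/d
Darcy flux q = K·i = 13.01 × 0.002891 = 0.03763 m/d
Average linear velocity = 0.03763 / 0.34 = 0.1107 m/d
Retardation R = 1 + ρ_b·K_d/n = 1 + 1.77×0.51/0.34 = 3.655
Contaminant velocity v_c = v/R = 0.1107/3.655 = 0.03028 m/d
t = L/v_c = 172/0.03028 = 5680 d
   = 5680/365 = 15.6 yr

15.6 years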